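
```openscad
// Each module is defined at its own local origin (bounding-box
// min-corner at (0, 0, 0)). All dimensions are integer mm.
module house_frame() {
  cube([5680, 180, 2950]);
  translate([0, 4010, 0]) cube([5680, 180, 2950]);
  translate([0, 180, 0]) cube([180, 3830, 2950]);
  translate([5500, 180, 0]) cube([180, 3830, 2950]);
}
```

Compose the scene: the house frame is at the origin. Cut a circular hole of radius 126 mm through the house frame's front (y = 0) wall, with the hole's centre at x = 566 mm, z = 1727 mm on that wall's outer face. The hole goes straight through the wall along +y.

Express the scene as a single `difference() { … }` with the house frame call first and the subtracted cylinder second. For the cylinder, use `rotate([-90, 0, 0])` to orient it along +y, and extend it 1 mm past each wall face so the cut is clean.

difference() {
  house_frame();
  translate([566, -1, 1727]) rotate([-90, 0, 0]) cylinder(h = 182, r = 126);
}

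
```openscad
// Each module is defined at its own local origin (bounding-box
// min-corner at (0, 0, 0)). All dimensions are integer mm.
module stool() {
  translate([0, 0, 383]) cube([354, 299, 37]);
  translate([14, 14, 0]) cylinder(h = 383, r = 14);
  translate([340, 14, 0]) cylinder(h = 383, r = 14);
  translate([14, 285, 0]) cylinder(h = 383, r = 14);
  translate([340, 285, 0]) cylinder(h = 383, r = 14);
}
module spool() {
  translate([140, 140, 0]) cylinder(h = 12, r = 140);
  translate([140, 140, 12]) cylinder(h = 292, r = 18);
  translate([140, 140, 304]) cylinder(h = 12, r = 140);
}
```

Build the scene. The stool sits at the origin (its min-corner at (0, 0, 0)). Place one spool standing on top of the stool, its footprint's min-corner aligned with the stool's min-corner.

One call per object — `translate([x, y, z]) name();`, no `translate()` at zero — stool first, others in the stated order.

stool();
translate([0, 0, 420]) spool();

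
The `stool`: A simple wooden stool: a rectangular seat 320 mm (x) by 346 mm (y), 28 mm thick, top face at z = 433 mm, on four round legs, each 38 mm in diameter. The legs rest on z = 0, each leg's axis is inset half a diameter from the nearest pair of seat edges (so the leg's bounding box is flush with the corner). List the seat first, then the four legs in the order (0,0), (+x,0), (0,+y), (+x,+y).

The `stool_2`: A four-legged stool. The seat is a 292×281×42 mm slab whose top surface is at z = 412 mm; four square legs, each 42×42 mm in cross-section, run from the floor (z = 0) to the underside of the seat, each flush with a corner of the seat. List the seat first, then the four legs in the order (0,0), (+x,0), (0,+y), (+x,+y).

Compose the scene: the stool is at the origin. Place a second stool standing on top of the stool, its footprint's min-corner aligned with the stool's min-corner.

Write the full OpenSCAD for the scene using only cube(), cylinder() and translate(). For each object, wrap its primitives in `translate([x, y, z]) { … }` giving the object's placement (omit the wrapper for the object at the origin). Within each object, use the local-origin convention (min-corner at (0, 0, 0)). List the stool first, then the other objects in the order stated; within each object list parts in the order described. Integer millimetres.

translate([0, 0, 405]) cube([320, 346, 28]);
translate([19, 19, 0]) cylinder(h = 405, r = 19);
translate([301, 19, 0]) cylinder(h = 405, r = 19);
translate([19, 327, 0]) cylinder(h = 405, r = 19);
translate([301, 327, 0]) cylinder(h = 405, r = 19);
translate([0, 0, 433]) {
  translate([0, 0, 370]) cube([292, 281, 42]);
  cube([42, 42, 370]);
  translate([250, 0, 0]) cube([42, 42, 370]);
  translate([0, 239, 0]) cube([42, 42, 370]);
  translate([250, 239, 0]) cube([42, 42, 370]);
}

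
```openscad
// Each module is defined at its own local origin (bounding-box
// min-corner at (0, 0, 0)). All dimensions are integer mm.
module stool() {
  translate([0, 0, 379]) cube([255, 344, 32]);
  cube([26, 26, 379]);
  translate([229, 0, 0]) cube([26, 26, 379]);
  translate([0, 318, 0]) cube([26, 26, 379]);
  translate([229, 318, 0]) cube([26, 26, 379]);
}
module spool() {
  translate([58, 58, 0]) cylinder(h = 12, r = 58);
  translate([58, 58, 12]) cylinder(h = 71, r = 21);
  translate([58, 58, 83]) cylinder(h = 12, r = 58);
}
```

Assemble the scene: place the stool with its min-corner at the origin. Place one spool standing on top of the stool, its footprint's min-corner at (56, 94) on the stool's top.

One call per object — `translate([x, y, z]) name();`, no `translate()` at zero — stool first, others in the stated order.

stool();
translate([56, 94, 411]) spool();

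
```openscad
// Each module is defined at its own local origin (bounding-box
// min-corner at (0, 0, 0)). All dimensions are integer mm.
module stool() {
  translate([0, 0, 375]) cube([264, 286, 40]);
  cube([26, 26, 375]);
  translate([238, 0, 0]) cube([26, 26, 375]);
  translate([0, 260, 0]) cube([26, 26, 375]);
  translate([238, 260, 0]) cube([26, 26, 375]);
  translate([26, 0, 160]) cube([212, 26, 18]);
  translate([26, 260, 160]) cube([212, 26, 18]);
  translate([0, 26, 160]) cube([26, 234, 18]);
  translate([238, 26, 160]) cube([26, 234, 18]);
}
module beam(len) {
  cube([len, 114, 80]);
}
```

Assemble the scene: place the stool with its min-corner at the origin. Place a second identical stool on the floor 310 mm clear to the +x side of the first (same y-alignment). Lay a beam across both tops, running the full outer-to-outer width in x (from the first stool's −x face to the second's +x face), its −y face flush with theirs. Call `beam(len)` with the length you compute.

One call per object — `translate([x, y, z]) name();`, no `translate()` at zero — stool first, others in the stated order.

stool();
translate([574, 0, 0]) stool();
translate([0, 0, 415]) beam(838);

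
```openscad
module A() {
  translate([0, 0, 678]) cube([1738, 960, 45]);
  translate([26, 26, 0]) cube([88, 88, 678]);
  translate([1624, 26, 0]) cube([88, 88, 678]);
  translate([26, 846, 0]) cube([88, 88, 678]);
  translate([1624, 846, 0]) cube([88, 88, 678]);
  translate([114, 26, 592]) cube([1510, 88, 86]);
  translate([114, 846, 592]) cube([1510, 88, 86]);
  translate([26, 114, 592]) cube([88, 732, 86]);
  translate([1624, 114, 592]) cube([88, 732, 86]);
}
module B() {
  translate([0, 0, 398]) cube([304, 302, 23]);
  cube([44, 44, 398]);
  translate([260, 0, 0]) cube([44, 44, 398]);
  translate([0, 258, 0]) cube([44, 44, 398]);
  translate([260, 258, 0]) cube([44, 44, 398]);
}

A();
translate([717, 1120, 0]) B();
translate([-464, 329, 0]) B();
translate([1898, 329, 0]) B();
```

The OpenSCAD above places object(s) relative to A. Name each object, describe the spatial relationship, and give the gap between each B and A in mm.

Each stool's nearest face is 160 mm from the table's bounding box.

A is a table. B is a stool. Three stools sit around the table at the +y, −x, +x sides. The gap between each stool and the table is 160 mm.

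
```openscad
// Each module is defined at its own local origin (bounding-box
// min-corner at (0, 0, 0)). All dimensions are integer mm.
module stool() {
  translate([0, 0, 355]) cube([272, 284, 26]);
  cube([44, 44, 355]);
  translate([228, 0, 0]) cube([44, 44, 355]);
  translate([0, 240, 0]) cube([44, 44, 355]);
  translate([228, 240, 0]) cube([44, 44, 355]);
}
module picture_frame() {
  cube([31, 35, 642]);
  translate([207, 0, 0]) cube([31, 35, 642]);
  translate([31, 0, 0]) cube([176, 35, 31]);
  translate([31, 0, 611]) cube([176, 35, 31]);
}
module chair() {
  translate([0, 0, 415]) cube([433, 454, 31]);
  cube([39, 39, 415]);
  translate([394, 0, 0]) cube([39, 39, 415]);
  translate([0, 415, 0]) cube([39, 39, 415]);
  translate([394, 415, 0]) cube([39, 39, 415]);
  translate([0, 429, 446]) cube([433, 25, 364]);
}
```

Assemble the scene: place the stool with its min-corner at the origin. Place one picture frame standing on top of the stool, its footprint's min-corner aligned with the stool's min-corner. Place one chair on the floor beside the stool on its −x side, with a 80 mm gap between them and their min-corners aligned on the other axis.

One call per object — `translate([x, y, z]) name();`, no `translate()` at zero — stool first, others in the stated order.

stool();
translate([0, 0, 381]) picture_frame();
translate([-513, 0, 0]) chair();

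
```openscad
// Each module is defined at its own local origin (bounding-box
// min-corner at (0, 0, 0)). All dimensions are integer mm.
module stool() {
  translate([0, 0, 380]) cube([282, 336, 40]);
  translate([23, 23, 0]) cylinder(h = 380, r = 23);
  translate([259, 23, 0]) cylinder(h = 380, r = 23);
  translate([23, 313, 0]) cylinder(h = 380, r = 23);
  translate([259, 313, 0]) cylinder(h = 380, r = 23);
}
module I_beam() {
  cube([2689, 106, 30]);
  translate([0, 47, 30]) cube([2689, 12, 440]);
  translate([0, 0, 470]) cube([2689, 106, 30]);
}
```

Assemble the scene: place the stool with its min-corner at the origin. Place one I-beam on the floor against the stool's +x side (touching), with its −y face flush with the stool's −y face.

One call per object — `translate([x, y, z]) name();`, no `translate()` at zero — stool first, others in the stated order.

stool();
translate([282, 0, 0]) I_beam();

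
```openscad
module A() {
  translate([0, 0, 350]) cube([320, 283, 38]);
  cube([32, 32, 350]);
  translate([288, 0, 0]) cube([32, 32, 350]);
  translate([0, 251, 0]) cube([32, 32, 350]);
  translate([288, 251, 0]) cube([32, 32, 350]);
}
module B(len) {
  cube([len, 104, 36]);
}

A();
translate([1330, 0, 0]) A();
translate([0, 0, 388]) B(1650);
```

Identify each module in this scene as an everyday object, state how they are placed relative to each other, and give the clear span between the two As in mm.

A is a stool. B is a beam. A beam spans the tops of two stools. The clear span between the two stools is 1010 mm.

Second stool starts at x = 1330; first ends at x = 320; clear span = 1330 − 320 = 1010 mm.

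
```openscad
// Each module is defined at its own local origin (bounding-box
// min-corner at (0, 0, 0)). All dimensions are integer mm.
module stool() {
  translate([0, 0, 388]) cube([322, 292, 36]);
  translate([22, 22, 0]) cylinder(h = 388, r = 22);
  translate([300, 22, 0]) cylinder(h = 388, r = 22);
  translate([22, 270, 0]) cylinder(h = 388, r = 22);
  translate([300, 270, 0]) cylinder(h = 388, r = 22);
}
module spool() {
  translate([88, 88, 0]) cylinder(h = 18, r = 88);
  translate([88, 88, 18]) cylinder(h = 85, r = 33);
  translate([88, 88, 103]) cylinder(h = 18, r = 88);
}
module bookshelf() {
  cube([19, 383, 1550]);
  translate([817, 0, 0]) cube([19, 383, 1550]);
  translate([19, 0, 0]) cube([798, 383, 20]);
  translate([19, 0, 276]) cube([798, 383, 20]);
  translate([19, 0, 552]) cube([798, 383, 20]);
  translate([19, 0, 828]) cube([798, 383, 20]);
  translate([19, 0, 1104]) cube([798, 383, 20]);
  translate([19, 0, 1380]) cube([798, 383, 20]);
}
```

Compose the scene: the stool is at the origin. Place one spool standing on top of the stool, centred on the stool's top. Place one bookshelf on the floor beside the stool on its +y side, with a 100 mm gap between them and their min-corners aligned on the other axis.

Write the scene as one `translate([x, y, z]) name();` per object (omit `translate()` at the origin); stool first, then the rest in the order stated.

stool();
translate([73, 58, 424]) spool();
translate([0, 392, 0]) bookshelf();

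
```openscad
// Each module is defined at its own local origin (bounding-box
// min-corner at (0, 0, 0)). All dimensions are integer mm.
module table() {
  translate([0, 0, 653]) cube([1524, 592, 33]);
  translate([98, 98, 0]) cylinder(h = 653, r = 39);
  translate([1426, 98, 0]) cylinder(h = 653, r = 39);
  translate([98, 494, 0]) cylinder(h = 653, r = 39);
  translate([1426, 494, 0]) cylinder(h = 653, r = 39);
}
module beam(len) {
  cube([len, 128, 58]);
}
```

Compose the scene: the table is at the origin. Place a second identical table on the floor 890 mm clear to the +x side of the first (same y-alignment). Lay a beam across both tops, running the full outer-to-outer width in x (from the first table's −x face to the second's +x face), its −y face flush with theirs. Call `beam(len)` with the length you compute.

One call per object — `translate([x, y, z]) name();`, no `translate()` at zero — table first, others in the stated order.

table();
translate([2414, 0, 0]) table();
translate([0, 0, 686]) beam(3938);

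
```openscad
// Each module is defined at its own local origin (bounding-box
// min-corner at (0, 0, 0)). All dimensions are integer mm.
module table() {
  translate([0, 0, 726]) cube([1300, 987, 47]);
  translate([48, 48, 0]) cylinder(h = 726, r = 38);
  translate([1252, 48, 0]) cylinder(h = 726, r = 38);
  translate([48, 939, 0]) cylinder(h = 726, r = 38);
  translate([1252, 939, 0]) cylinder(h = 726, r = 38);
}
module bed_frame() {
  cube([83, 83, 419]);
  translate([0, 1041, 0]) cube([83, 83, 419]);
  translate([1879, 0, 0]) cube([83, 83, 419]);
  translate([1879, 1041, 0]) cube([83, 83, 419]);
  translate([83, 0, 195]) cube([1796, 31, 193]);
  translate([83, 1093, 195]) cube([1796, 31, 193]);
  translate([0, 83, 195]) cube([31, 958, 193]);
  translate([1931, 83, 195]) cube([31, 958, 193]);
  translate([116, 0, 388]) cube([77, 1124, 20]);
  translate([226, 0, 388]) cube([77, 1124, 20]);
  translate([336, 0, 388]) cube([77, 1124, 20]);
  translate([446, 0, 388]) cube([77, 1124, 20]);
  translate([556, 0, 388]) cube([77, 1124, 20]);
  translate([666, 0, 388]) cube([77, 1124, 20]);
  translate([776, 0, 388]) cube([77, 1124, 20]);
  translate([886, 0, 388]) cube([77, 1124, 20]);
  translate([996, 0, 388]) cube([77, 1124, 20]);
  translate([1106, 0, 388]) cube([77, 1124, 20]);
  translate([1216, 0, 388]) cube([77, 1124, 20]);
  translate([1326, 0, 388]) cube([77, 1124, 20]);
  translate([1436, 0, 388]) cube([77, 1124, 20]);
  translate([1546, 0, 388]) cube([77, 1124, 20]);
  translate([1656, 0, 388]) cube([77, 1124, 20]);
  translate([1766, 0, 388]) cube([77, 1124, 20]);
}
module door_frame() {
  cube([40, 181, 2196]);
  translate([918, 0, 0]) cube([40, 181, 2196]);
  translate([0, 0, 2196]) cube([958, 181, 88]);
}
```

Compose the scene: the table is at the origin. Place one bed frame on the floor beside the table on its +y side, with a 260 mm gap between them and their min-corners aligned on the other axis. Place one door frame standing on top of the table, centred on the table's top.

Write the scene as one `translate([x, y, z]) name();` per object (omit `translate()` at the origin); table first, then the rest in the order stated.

table();
translate([0, 1247, 0]) bed_frame();
translate([171, 403, 773]) door_frame();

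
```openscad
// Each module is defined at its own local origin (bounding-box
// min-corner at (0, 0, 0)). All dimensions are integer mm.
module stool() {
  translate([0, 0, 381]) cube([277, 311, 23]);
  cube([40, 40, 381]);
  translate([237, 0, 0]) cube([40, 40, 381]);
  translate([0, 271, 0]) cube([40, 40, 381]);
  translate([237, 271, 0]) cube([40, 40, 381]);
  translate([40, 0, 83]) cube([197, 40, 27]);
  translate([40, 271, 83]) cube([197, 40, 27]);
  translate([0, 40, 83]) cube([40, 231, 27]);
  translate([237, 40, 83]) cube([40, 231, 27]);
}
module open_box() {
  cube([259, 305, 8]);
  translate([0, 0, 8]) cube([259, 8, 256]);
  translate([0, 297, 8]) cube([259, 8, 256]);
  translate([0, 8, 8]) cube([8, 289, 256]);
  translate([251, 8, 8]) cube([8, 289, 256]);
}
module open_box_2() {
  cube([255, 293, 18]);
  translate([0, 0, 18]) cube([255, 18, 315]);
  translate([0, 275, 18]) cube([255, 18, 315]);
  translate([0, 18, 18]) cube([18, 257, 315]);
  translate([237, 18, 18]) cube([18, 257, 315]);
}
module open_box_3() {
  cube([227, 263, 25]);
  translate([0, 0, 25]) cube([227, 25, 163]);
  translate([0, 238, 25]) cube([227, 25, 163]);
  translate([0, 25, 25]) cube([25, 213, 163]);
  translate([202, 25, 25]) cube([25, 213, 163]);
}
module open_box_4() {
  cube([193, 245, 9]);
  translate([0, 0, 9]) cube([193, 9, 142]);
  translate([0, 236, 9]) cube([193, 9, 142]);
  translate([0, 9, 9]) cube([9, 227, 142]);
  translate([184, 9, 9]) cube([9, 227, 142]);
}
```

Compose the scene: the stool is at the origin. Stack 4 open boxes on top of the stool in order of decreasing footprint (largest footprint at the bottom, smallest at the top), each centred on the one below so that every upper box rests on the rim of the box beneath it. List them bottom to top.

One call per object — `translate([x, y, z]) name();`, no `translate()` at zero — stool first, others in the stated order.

stool();
translate([9, 3, 404]) open_box();
translate([11, 9, 668]) open_box_2();
translate([25, 24, 1001]) open_box_3();
translate([42, 33, 1189]) open_box_4();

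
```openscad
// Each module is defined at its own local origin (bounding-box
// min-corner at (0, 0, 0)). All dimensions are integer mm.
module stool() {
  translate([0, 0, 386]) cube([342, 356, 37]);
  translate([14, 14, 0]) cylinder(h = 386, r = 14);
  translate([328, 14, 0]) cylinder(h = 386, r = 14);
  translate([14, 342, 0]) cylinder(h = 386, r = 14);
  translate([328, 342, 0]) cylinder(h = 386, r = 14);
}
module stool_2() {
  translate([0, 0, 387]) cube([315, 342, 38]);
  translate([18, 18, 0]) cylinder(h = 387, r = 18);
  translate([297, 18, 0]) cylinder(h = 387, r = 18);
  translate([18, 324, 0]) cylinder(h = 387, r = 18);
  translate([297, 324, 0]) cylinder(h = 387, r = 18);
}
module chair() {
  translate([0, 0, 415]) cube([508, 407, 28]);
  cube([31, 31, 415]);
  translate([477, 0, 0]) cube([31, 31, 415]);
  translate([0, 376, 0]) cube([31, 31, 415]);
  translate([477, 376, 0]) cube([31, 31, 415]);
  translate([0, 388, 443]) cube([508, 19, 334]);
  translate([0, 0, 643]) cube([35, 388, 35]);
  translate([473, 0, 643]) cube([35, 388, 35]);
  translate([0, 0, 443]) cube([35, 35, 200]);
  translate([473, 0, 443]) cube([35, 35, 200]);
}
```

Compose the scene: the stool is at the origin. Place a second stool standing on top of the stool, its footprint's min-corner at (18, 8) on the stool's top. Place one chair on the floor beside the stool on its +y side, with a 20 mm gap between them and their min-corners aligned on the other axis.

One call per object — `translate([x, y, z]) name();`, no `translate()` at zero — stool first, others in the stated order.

stool();
translate([18, 8, 423]) stool_2();
translate([0, 376, 0]) chair();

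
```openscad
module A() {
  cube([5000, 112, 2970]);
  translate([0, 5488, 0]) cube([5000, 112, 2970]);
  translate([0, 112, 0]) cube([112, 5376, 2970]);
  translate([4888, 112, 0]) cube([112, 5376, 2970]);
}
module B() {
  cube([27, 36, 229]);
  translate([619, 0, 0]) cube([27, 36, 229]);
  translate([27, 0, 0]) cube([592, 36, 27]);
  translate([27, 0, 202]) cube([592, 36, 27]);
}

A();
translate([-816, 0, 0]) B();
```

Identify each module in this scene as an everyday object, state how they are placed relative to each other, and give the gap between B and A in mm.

The picture frame's nearest face is 170 mm from the house frame's −x face.

A is a house frame. B is a picture frame. The picture frame is on the floor beside the house frame on its −x side. The gap between the picture frame and the house frame is 170 mm.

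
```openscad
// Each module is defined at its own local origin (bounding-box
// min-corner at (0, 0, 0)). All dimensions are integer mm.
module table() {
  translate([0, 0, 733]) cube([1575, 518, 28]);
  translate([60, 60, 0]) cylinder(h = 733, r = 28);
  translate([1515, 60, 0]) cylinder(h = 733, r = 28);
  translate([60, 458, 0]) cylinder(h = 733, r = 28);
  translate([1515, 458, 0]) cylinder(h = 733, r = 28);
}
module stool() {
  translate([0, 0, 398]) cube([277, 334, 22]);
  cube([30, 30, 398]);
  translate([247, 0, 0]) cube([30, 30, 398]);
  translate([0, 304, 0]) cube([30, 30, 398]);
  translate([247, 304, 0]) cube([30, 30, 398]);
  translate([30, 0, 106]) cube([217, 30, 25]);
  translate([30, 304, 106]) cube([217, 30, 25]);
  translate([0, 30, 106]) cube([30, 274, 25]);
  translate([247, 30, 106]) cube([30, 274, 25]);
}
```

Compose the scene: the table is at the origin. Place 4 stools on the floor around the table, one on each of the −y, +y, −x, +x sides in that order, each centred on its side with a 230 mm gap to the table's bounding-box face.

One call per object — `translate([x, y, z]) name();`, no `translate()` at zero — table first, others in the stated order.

table();
translate([649, -564, 0]) stool();
translate([649, 748, 0]) stool();
translate([-507, 92, 0]) stool();
translate([1805, 92, 0]) stool();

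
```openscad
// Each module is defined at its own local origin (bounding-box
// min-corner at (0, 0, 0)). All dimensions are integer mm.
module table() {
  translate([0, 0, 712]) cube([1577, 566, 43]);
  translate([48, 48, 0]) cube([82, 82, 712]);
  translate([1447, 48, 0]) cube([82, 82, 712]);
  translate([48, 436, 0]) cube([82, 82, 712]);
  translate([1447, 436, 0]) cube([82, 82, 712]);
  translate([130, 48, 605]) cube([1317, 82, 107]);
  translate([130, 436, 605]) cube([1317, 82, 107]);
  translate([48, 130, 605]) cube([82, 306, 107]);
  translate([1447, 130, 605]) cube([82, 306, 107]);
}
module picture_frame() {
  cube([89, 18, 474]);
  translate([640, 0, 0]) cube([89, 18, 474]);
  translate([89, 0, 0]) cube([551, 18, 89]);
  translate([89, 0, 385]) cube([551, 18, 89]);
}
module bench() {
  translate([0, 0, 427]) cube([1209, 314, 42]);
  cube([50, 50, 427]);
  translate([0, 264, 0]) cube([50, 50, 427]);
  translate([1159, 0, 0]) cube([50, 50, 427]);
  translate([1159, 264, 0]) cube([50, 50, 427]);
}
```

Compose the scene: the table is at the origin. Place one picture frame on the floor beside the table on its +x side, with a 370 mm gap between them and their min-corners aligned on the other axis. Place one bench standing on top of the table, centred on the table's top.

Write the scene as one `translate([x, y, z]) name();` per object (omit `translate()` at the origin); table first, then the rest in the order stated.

table();
translate([1947, 0, 0]) picture_frame();
translate([184, 126, 755]) bench();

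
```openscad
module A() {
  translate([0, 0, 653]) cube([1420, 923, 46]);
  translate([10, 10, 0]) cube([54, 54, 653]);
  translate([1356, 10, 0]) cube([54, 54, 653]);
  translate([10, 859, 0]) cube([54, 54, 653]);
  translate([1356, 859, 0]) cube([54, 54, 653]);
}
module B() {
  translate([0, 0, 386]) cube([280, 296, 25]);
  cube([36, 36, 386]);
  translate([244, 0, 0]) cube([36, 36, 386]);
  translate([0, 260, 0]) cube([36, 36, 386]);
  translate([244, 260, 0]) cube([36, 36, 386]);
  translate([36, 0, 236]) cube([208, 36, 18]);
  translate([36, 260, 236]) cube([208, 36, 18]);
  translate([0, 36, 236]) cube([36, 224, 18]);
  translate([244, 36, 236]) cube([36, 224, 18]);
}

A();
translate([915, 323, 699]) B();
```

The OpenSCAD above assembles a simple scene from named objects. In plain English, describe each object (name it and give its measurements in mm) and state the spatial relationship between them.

A is a rectangular dining table. The top is 1420×923×46 mm with its upper surface at z = 699 mm. It stands on four 54×54 mm square legs, each inset 10 mm from the nearest pair of top edges, running from the floor to the underside of the top.

B is a four-legged stool. The seat is a 280×296×25 mm slab whose top surface is at z = 411 mm; four square legs, each 36×36 mm in cross-section, run from the floor (z = 0) to the underside of the seat, each flush with a corner of the seat. Four stretchers, 36 mm wide and 18 mm tall, connect adjacent legs with their undersides at z = 236 mm, each running between the inner faces of the legs it joins and aligned with the legs' outer faces on the other axis.

The stool is on top of the table.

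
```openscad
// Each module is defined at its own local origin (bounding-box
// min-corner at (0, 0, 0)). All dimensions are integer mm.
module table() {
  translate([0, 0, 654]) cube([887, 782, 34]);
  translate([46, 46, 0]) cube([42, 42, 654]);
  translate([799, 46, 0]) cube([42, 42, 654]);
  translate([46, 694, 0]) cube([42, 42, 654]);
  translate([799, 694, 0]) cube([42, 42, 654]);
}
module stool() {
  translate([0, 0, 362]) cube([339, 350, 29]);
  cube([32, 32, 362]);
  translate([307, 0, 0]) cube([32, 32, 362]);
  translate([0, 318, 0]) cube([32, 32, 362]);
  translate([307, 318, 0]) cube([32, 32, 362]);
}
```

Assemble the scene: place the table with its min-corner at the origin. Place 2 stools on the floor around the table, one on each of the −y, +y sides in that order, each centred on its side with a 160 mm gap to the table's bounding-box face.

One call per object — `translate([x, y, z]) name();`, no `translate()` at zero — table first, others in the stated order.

table();
translate([274, -510, 0]) stool();
translate([274, 942, 0]) stool();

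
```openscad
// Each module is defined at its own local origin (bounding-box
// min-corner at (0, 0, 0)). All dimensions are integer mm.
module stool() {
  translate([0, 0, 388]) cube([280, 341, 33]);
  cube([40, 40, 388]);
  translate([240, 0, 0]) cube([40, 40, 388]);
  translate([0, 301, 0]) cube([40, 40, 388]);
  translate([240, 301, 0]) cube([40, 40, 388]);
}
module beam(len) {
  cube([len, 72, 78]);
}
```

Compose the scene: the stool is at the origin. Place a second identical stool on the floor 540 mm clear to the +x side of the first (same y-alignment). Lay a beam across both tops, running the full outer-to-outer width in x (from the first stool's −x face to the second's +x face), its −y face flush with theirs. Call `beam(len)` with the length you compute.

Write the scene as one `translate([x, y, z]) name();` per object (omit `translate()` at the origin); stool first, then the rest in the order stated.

stool();
translate([820, 0, 0]) stool();
translate([0, 0, 421]) beam(1100);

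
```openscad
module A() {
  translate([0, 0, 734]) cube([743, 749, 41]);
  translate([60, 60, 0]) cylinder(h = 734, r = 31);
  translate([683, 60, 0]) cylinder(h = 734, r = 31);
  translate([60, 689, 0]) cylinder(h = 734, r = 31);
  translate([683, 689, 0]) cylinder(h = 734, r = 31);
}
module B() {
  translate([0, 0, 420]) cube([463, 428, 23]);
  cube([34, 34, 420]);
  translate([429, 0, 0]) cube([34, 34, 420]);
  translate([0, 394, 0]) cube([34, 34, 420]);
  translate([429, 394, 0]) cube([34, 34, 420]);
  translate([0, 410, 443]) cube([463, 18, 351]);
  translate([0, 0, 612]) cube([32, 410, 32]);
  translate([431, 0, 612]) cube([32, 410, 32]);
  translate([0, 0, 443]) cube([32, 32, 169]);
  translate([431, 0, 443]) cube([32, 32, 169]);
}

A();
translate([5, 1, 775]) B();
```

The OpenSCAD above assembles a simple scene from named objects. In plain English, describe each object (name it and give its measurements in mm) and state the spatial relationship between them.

A is a table with a 743×749 mm rectangular top, 41 mm thick, top surface at z = 775 mm, supported by four round legs of 62 mm diameter, each leg's bounding box inset 29 mm from the nearest pair of top edges, running from the floor.

B is a chair: 463×428 mm seat, 23 mm thick, top at z = 443 mm, on four 34 mm square corner legs flush with the seat edges. A 18 mm thick backrest slab spans the full seat width, extending 351 mm above the seat top, its back face flush with the seat's +y edge. Two armrests of 32×32 mm section run along each side from the seat's front edge to the front of the backrest, top faces 201 mm above the seat top and outer faces flush with the seat's x-edges; a 32×32 mm post under the front of each armrest stands on the seat at the front corner.

The chair is on top of the table.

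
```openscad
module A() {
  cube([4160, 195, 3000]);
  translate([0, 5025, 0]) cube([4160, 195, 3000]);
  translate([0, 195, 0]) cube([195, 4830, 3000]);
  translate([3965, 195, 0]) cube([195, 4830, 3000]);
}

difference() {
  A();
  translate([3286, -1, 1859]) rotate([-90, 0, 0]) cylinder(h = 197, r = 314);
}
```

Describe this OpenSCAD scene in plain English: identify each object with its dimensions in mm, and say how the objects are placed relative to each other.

A is the wall frame of a small rectangular building: four walls, each 3000 mm tall and 195 mm thick, enclosing a footprint 4160 mm (x) by 5220 mm (y) outside-to-outside, with no floor or roof. The front and back walls (the −y and +y sides) span the full width; the two side walls fit between them.

The house frame has a circular hole of radius 314 mm through its front wall, centred at (x = 3286, z = 1859).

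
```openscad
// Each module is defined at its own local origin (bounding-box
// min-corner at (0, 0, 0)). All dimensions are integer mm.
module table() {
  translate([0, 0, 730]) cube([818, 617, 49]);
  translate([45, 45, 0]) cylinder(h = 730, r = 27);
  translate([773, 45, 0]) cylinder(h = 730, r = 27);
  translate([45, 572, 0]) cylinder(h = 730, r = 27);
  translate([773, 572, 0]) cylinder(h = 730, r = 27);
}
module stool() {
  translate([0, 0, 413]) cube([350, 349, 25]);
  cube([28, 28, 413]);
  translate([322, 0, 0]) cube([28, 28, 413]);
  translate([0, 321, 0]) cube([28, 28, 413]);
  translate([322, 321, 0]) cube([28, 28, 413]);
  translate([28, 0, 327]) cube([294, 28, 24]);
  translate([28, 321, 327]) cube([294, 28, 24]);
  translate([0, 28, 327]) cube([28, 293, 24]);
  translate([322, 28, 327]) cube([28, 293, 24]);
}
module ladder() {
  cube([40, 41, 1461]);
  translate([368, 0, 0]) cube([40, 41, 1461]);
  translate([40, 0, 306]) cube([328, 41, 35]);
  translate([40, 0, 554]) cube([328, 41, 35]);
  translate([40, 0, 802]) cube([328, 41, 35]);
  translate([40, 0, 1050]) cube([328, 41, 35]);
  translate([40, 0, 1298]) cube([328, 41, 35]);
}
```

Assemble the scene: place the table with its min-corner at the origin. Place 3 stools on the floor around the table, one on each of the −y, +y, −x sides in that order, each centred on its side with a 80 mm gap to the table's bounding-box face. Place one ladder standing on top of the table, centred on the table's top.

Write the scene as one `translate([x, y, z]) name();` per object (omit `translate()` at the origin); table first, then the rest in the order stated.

table();
translate([234, -429, 0]) stool();
translate([234, 697, 0]) stool();
translate([-430, 134, 0]) stool();
translate([205, 288, 779]) ladder();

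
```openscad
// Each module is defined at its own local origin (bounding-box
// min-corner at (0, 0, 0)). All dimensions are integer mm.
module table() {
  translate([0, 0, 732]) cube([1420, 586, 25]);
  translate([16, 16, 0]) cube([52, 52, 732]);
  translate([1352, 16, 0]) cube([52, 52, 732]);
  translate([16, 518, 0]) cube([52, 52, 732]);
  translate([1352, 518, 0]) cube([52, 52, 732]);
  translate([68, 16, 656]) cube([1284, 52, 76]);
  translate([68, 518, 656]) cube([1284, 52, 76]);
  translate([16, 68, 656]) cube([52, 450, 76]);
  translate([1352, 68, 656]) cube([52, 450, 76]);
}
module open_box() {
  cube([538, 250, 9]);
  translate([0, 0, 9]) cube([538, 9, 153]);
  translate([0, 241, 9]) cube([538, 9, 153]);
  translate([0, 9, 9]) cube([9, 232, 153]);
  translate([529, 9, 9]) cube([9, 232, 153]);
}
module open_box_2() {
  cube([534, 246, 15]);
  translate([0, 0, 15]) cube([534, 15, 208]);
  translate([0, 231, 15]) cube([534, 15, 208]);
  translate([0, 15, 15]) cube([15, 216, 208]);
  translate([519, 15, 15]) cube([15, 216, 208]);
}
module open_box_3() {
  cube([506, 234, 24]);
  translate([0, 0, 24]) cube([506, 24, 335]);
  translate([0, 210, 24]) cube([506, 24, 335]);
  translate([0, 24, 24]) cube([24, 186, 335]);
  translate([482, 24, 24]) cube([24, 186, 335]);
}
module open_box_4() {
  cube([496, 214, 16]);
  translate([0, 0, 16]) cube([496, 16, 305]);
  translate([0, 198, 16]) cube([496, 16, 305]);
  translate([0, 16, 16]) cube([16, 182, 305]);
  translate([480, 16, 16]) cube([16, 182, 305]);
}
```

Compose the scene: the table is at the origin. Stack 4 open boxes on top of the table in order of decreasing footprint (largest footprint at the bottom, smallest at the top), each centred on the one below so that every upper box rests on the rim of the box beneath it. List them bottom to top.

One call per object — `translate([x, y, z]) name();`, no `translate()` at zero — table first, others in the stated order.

table();
translate([441, 168, 757]) open_box();
translate([443, 170, 919]) open_box_2();
translate([457, 176, 1142]) open_box_3();
translate([462, 186, 1501]) open_box_4();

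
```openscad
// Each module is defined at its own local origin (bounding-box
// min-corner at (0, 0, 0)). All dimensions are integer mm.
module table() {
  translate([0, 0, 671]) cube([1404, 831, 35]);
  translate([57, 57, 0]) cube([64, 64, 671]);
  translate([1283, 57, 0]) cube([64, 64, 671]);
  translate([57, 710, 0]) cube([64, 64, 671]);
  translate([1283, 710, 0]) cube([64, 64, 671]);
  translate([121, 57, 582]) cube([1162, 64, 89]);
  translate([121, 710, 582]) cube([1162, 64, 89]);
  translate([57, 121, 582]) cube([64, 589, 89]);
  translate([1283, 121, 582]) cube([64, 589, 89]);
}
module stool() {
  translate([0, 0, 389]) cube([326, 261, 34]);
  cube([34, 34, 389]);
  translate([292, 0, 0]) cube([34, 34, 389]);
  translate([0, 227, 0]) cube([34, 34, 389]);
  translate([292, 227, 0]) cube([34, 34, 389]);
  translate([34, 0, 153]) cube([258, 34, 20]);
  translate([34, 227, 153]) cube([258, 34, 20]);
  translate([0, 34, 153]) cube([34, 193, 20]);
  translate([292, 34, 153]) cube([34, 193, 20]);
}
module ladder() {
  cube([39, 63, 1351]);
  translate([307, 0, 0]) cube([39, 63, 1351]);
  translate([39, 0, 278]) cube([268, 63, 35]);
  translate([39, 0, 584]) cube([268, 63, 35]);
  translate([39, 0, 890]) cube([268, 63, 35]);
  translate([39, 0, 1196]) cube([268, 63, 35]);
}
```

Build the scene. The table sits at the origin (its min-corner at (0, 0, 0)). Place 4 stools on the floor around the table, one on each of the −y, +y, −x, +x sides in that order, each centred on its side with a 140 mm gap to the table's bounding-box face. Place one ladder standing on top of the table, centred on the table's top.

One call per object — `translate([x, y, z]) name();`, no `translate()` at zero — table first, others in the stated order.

table();
translate([539, -401, 0]) stool();
translate([539, 971, 0]) stool();
translate([-466, 285, 0]) stool();
translate([1544, 285, 0]) stool();
translate([529, 384, 706]) ladder();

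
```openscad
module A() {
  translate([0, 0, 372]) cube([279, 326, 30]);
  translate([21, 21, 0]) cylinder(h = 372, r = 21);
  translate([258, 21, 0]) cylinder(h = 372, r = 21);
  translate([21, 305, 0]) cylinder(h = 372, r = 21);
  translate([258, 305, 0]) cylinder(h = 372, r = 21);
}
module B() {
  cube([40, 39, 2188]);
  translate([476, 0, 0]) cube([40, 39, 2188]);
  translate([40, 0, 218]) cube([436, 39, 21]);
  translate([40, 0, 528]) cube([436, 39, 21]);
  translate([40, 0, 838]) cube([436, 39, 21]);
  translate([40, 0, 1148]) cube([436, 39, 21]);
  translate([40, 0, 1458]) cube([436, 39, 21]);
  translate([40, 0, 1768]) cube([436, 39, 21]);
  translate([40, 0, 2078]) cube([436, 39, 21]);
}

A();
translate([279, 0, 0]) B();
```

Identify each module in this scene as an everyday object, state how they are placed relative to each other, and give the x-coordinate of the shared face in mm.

A is a stool. B is a ladder. The ladder is against the stool's +x side, with their −y faces flush. The x-coordinate of the shared face is 279 mm.

The stool's +x face and the ladder's −x face are both at x = 279 mm.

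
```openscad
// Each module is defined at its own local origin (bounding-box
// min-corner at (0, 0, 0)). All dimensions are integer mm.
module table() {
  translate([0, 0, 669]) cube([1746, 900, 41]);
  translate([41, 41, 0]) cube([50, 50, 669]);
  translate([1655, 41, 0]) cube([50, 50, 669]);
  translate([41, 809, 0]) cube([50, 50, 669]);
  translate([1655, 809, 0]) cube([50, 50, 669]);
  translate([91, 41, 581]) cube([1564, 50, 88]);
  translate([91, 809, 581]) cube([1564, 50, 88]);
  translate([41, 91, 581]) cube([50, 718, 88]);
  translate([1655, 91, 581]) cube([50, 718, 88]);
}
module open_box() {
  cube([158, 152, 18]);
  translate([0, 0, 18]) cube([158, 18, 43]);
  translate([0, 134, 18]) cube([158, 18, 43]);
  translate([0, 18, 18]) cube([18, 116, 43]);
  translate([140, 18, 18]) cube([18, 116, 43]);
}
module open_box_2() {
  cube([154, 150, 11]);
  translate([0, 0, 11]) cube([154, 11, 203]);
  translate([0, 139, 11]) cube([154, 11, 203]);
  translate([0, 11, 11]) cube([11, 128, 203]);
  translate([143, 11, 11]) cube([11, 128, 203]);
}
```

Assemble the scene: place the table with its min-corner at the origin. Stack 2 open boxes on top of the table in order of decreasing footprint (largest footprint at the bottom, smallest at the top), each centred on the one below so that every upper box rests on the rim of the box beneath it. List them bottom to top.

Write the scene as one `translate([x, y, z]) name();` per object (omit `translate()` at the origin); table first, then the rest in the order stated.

table();
translate([794, 374, 710]) open_box();
translate([796, 375, 771]) open_box_2();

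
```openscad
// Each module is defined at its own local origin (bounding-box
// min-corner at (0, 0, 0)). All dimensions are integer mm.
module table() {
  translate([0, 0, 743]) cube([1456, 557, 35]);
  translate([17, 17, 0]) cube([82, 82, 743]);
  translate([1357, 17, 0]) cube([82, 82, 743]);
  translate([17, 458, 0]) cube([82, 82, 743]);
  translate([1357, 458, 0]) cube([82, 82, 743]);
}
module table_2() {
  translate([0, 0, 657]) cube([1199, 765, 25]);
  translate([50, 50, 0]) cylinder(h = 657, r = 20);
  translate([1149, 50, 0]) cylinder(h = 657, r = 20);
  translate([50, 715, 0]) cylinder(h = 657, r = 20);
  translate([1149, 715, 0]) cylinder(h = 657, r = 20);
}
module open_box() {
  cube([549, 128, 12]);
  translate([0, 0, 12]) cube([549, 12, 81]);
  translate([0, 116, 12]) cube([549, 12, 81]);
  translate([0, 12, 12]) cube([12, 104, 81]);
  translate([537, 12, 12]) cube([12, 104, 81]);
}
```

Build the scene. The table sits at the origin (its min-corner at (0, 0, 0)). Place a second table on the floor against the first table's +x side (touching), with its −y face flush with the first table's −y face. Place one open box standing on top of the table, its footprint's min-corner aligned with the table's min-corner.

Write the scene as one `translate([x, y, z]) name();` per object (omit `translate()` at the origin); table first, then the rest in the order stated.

table();
translate([1456, 0, 0]) table_2();
translate([0, 0, 778]) open_box();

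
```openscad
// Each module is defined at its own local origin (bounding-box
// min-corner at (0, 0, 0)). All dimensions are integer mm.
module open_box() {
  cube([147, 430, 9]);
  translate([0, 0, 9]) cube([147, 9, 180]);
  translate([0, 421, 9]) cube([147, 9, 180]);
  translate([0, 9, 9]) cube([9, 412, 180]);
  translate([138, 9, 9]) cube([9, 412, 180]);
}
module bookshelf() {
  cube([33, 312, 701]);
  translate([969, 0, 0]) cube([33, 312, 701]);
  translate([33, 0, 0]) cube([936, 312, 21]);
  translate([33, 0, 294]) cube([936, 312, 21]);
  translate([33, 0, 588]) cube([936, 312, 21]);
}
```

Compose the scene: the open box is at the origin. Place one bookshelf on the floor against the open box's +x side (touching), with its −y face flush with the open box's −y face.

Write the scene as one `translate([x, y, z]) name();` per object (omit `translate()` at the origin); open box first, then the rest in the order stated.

open_box();
translate([147, 0, 0]) bookshelf();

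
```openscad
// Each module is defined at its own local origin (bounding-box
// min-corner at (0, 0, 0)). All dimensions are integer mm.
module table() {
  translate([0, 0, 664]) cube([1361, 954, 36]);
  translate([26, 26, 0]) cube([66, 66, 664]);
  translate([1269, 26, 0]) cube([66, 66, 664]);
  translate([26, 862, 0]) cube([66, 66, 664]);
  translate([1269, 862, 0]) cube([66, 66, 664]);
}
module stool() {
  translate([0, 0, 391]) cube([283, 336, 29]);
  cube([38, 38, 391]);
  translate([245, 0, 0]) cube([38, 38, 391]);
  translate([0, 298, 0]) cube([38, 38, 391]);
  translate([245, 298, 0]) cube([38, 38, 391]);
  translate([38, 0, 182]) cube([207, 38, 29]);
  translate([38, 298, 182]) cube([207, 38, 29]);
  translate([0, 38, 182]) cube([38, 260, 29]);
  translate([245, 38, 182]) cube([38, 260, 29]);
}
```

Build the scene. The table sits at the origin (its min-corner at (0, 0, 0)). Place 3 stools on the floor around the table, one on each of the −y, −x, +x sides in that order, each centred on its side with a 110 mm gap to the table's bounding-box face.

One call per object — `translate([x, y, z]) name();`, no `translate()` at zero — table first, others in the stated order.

table();
translate([539, -446, 0]) stool();
translate([-393, 309, 0]) stool();
translate([1471, 309, 0]) stool();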